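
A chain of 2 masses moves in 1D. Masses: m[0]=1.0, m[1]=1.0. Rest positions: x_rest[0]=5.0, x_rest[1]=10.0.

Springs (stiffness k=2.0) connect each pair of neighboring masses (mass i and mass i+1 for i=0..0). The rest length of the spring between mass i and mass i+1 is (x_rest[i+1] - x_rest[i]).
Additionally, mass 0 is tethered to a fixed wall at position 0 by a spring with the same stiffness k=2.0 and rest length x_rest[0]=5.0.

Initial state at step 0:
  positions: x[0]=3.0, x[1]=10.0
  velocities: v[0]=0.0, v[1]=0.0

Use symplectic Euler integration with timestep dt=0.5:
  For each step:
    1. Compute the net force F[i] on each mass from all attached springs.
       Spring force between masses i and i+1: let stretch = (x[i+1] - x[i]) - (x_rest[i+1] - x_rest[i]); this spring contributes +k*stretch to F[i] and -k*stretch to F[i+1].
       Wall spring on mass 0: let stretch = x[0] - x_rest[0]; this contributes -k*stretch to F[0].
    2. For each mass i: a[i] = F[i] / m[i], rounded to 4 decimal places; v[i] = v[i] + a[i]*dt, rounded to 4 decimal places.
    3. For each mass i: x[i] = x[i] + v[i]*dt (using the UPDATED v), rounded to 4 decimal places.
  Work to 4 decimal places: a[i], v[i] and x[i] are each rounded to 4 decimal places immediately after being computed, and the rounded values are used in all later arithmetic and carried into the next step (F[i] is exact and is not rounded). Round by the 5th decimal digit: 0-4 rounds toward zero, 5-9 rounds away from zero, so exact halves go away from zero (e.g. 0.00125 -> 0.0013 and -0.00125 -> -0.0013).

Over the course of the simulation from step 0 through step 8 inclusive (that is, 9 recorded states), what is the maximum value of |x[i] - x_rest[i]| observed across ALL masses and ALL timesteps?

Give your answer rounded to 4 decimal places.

Step 0: x=[3.0000 10.0000] v=[0.0000 0.0000]
Step 1: x=[5.0000 9.0000] v=[4.0000 -2.0000]
Step 2: x=[6.5000 8.5000] v=[3.0000 -1.0000]
Step 3: x=[5.7500 9.5000] v=[-1.5000 2.0000]
Step 4: x=[4.0000 11.1250] v=[-3.5000 3.2500]
Step 5: x=[3.8125 11.6875] v=[-0.3750 1.1250]
Step 6: x=[5.6563 10.8125] v=[3.6875 -1.7500]
Step 7: x=[7.2500 9.8594] v=[3.1874 -1.9062]
Step 8: x=[6.5234 10.1016] v=[-1.4532 0.4844]
Max displacement = 2.2500

Answer: 2.2500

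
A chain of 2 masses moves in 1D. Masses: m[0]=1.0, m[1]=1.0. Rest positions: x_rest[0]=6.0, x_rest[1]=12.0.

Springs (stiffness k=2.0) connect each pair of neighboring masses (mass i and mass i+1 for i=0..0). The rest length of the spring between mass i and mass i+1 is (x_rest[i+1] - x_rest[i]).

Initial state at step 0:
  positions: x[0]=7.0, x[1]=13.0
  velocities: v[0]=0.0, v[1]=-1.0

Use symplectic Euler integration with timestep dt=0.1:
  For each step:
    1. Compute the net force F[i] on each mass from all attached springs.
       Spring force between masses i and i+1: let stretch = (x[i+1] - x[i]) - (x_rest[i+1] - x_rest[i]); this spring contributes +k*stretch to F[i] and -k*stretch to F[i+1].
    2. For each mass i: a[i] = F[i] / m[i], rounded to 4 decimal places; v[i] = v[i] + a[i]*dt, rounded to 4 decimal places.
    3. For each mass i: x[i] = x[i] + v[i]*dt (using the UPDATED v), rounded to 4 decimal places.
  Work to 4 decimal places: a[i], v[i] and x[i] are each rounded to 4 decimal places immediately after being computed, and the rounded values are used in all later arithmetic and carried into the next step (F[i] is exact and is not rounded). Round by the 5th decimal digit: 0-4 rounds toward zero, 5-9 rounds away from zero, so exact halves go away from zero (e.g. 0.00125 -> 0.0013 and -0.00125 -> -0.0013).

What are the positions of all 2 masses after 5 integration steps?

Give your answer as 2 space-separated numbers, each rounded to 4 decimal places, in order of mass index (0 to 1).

Answer: 6.9617 12.5383

Derivation:
Step 0: x=[7.0000 13.0000] v=[0.0000 -1.0000]
Step 1: x=[7.0000 12.9000] v=[0.0000 -1.0000]
Step 2: x=[6.9980 12.8020] v=[-0.0200 -0.9800]
Step 3: x=[6.9921 12.7079] v=[-0.0592 -0.9408]
Step 4: x=[6.9805 12.6195] v=[-0.1160 -0.8840]
Step 5: x=[6.9617 12.5383] v=[-0.1882 -0.8118]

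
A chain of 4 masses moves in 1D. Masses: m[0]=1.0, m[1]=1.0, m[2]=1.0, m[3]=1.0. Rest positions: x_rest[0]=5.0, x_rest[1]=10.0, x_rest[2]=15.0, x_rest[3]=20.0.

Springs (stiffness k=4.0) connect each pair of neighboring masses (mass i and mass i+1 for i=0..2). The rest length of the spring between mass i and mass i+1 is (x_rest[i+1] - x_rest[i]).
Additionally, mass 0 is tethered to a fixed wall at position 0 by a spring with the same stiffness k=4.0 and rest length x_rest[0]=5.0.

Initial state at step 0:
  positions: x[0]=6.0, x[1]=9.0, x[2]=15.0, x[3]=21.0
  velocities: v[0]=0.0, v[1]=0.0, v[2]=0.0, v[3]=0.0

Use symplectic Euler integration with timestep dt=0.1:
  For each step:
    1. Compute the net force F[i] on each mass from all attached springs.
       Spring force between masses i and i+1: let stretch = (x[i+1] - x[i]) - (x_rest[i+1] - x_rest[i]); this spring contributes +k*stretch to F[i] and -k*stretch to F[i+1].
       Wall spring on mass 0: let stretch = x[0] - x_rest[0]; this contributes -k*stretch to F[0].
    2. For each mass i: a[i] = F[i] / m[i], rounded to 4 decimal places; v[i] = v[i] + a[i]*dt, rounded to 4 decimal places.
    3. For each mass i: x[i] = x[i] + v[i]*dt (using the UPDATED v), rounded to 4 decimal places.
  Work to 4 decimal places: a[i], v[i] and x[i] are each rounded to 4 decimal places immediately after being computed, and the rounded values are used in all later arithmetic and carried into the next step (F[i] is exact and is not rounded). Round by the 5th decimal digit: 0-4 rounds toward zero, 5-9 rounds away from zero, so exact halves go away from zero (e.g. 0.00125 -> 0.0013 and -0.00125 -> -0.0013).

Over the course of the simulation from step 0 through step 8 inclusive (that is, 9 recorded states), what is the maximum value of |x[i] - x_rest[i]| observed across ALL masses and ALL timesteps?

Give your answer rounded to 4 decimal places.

Answer: 1.0399

Derivation:
Step 0: x=[6.0000 9.0000 15.0000 21.0000] v=[0.0000 0.0000 0.0000 0.0000]
Step 1: x=[5.8800 9.1200 15.0000 20.9600] v=[-1.2000 1.2000 0.0000 -0.4000]
Step 2: x=[5.6544 9.3456 15.0032 20.8816] v=[-2.2560 2.2560 0.0320 -0.7840]
Step 3: x=[5.3503 9.6499 15.0152 20.7681] v=[-3.0413 3.0426 0.1203 -1.1354]
Step 4: x=[5.0041 9.9968 15.0427 20.6244] v=[-3.4616 3.4689 0.2753 -1.4366]
Step 5: x=[4.6575 10.3458 15.0917 20.4575] v=[-3.4662 3.4902 0.4896 -1.6693]
Step 6: x=[4.3521 10.6571 15.1655 20.2759] v=[-3.0539 3.1132 0.7376 -1.8156]
Step 7: x=[4.1248 10.8966 15.2633 20.0899] v=[-2.2727 2.3946 0.9784 -1.8598]
Step 8: x=[4.0034 11.0399 15.3795 19.9109] v=[-1.2139 1.4326 1.1624 -1.7904]
Max displacement = 1.0399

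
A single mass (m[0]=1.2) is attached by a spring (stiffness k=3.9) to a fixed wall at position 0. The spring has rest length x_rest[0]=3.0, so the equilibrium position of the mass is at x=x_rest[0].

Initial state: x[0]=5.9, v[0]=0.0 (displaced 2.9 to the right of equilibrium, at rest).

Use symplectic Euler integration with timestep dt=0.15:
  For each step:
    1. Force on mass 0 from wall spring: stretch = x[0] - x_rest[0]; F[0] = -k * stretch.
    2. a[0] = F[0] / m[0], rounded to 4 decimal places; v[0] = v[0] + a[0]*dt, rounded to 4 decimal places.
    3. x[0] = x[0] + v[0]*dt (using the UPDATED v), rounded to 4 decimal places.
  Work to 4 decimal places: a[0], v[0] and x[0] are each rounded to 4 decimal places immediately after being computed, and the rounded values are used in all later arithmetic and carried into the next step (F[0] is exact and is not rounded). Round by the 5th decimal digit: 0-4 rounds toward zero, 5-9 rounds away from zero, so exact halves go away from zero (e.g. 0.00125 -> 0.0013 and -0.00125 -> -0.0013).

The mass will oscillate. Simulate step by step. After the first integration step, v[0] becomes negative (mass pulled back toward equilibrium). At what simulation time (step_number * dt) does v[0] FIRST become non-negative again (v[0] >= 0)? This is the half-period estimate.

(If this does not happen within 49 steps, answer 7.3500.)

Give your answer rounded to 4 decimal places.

Step 0: x=[5.9000] v=[0.0000]
Step 1: x=[5.6879] v=[-1.4138]
Step 2: x=[5.2793] v=[-2.7242]
Step 3: x=[4.7040] v=[-3.8354]
Step 4: x=[4.0041] v=[-4.6661]
Step 5: x=[3.2308] v=[-5.1556]
Step 6: x=[2.4406] v=[-5.2681]
Step 7: x=[1.6913] v=[-4.9954]
Step 8: x=[1.0377] v=[-4.3574]
Step 9: x=[0.5276] v=[-3.4008]
Step 10: x=[0.1983] v=[-2.1955]
Step 11: x=[0.0738] v=[-0.8297]
Step 12: x=[0.1633] v=[0.5968]
First v>=0 after going negative at step 12, time=1.8000

Answer: 1.8000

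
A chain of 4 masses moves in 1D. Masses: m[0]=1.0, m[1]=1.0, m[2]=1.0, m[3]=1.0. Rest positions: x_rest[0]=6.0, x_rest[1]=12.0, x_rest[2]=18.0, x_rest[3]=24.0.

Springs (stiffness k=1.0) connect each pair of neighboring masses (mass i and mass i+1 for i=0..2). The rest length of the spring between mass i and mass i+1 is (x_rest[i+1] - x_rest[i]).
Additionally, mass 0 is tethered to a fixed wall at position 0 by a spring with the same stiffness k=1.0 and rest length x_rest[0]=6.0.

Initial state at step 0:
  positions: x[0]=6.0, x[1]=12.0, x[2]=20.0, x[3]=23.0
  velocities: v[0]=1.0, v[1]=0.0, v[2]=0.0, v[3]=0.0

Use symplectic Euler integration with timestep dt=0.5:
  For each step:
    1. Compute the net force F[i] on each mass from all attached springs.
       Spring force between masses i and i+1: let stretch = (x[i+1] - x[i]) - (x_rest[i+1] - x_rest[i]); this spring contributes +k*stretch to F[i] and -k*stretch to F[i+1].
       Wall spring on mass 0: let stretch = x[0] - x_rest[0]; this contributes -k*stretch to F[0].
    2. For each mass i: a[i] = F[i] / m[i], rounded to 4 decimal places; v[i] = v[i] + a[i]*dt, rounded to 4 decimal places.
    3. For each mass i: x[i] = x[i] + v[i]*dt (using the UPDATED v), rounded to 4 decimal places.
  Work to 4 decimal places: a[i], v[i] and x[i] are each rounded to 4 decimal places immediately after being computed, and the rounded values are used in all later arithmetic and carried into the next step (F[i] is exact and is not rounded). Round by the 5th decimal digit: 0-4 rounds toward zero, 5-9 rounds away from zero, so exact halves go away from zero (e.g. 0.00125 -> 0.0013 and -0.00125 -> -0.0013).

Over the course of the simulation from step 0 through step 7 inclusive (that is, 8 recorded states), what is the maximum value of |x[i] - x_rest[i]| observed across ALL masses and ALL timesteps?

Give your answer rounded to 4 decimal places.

Answer: 2.0649

Derivation:
Step 0: x=[6.0000 12.0000 20.0000 23.0000] v=[1.0000 0.0000 0.0000 0.0000]
Step 1: x=[6.5000 12.5000 18.7500 23.7500] v=[1.0000 1.0000 -2.5000 1.5000]
Step 2: x=[6.8750 13.0625 17.1875 24.7500] v=[0.7500 1.1250 -3.1250 2.0000]
Step 3: x=[7.0782 13.1094 16.4844 25.3594] v=[0.4063 0.0938 -1.4063 1.2188]
Step 4: x=[7.0196 12.4923 17.1563 25.2501] v=[-0.1172 -1.2343 1.3437 -0.2187]
Step 5: x=[6.5743 11.6730 18.6856 24.6173] v=[-0.8907 -1.6387 3.0586 -1.2656]
Step 6: x=[5.7601 11.3321 19.9447 24.0016] v=[-1.6285 -0.6818 2.5182 -1.2315]
Step 7: x=[4.8988 11.7514 20.0649 23.8716] v=[-1.7226 0.8385 0.2404 -0.2600]
Max displacement = 2.0649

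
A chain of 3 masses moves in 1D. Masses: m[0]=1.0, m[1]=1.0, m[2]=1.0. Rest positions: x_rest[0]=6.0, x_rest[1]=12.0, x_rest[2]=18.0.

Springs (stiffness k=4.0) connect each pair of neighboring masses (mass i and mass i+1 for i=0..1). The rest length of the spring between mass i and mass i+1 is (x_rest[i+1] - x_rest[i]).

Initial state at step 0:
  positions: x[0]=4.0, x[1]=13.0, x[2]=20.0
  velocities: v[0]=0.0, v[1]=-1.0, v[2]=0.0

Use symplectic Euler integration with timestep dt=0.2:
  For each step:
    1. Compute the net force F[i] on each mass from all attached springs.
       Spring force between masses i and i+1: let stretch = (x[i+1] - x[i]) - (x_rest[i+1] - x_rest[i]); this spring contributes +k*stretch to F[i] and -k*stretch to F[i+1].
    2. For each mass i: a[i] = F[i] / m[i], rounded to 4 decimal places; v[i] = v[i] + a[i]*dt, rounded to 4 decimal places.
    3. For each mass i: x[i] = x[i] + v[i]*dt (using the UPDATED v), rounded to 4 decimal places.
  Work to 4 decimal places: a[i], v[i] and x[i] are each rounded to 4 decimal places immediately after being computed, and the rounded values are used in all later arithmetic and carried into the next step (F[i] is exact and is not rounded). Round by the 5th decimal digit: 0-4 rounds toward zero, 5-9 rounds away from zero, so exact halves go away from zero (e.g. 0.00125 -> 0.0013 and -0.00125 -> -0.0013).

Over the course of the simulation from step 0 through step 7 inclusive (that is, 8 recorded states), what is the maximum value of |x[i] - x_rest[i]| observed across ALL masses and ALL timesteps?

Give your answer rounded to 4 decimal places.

Step 0: x=[4.0000 13.0000 20.0000] v=[0.0000 -1.0000 0.0000]
Step 1: x=[4.4800 12.4800 19.8400] v=[2.4000 -2.6000 -0.8000]
Step 2: x=[5.2800 11.8576 19.4624] v=[4.0000 -3.1120 -1.8880]
Step 3: x=[6.1724 11.3996 18.8280] v=[4.4621 -2.2902 -3.1718]
Step 4: x=[6.9412 11.2938 17.9651] v=[3.8439 -0.5292 -4.3145]
Step 5: x=[7.4464 11.5590 16.9948] v=[2.5260 1.3258 -4.8515]
Step 6: x=[7.6496 12.0359 16.1148] v=[1.0161 2.3844 -4.4001]
Step 7: x=[7.5946 12.4636 15.5422] v=[-0.2749 2.1385 -2.8632]
Max displacement = 2.4578

Answer: 2.4578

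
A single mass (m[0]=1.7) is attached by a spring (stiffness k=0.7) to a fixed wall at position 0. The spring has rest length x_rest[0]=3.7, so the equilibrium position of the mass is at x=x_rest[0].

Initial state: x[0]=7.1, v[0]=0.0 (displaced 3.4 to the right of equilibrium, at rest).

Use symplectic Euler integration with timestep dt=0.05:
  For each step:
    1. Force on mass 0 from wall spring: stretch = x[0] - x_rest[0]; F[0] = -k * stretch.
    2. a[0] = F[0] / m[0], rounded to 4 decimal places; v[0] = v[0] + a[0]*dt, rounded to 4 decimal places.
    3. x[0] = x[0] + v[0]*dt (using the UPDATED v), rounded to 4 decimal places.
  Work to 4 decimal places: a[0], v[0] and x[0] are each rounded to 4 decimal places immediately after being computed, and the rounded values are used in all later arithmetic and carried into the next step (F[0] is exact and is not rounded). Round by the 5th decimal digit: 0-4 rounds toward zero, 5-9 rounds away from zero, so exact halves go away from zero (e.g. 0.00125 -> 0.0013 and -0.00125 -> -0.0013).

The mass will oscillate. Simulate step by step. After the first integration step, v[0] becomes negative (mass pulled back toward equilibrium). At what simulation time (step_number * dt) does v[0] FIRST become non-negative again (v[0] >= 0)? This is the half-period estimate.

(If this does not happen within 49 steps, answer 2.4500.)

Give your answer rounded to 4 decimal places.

Answer: 2.4500

Derivation:
Step 0: x=[7.1000] v=[0.0000]
Step 1: x=[7.0965] v=[-0.0700]
Step 2: x=[7.0895] v=[-0.1399]
Step 3: x=[7.0790] v=[-0.2097]
Step 4: x=[7.0650] v=[-0.2793]
Step 5: x=[7.0476] v=[-0.3486]
Step 6: x=[7.0267] v=[-0.4175]
Step 7: x=[7.0024] v=[-0.4860]
Step 8: x=[6.9747] v=[-0.5540]
Step 9: x=[6.9436] v=[-0.6214]
Step 10: x=[6.9092] v=[-0.6882]
Step 11: x=[6.8715] v=[-0.7543]
Step 12: x=[6.8305] v=[-0.8196]
Step 13: x=[6.7863] v=[-0.8841]
Step 14: x=[6.7389] v=[-0.9476]
Step 15: x=[6.6884] v=[-1.0102]
Step 16: x=[6.6348] v=[-1.0717]
Step 17: x=[6.5782] v=[-1.1321]
Step 18: x=[6.5186] v=[-1.1914]
Step 19: x=[6.4561] v=[-1.2494]
Step 20: x=[6.3908] v=[-1.3061]
Step 21: x=[6.3227] v=[-1.3615]
Step 22: x=[6.2519] v=[-1.4155]
Step 23: x=[6.1785] v=[-1.4680]
Step 24: x=[6.1026] v=[-1.5190]
Step 25: x=[6.0242] v=[-1.5685]
Step 26: x=[5.9434] v=[-1.6164]
Step 27: x=[5.8603] v=[-1.6626]
Step 28: x=[5.7749] v=[-1.7071]
Step 29: x=[5.6874] v=[-1.7498]
Step 30: x=[5.5979] v=[-1.7907]
Step 31: x=[5.5064] v=[-1.8298]
Step 32: x=[5.4131] v=[-1.8670]
Step 33: x=[5.3180] v=[-1.9023]
Step 34: x=[5.2212] v=[-1.9356]
Step 35: x=[5.1229] v=[-1.9669]
Step 36: x=[5.0231] v=[-1.9962]
Step 37: x=[4.9219] v=[-2.0234]
Step 38: x=[4.8195] v=[-2.0486]
Step 39: x=[4.7159] v=[-2.0717]
Step 40: x=[4.6113] v=[-2.0926]
Step 41: x=[4.5057] v=[-2.1114]
Step 42: x=[4.3993] v=[-2.1280]
Step 43: x=[4.2922] v=[-2.1424]
Step 44: x=[4.1845] v=[-2.1546]
Step 45: x=[4.0763] v=[-2.1646]
Step 46: x=[3.9677] v=[-2.1723]
Step 47: x=[3.8588] v=[-2.1778]
Step 48: x=[3.7497] v=[-2.1811]
Step 49: x=[3.6406] v=[-2.1821]
v[0] did not become non-negative within 49 steps; using fallback time=2.4500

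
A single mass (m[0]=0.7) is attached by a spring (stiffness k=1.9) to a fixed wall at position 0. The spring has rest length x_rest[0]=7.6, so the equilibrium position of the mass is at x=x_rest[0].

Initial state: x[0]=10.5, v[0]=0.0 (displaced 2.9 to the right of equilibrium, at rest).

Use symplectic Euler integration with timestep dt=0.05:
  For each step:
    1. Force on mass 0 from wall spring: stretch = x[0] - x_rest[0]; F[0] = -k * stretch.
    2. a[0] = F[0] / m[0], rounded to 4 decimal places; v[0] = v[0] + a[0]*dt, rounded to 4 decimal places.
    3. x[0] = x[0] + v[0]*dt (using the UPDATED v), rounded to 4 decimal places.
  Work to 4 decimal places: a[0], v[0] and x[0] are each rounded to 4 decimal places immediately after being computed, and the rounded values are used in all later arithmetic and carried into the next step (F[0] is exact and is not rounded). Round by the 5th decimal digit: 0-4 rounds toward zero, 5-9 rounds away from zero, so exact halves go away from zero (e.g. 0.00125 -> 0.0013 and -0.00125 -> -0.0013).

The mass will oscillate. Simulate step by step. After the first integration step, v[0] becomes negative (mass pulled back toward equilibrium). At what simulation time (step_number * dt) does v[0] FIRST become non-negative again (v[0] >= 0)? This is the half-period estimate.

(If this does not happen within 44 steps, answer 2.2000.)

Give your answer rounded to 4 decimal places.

Step 0: x=[10.5000] v=[0.0000]
Step 1: x=[10.4803] v=[-0.3936]
Step 2: x=[10.4411] v=[-0.7845]
Step 3: x=[10.3826] v=[-1.1701]
Step 4: x=[10.3052] v=[-1.5477]
Step 5: x=[10.2095] v=[-1.9148]
Step 6: x=[10.0961] v=[-2.2689]
Step 7: x=[9.9657] v=[-2.6077]
Step 8: x=[9.8193] v=[-2.9288]
Step 9: x=[9.6578] v=[-3.2300]
Step 10: x=[9.4823] v=[-3.5093]
Step 11: x=[9.2941] v=[-3.7648]
Step 12: x=[9.0944] v=[-3.9947]
Step 13: x=[8.8845] v=[-4.1975]
Step 14: x=[8.6659] v=[-4.3718]
Step 15: x=[8.4401] v=[-4.5165]
Step 16: x=[8.2086] v=[-4.6305]
Step 17: x=[7.9729] v=[-4.7131]
Step 18: x=[7.7347] v=[-4.7637]
Step 19: x=[7.4956] v=[-4.7820]
Step 20: x=[7.2572] v=[-4.7678]
Step 21: x=[7.0211] v=[-4.7213]
Step 22: x=[6.7890] v=[-4.6427]
Step 23: x=[6.5624] v=[-4.5326]
Step 24: x=[6.3428] v=[-4.3918]
Step 25: x=[6.1317] v=[-4.2212]
Step 26: x=[5.9306] v=[-4.0219]
Step 27: x=[5.7408] v=[-3.7953]
Step 28: x=[5.5637] v=[-3.5430]
Step 29: x=[5.4004] v=[-3.2666]
Step 30: x=[5.2520] v=[-2.9681]
Step 31: x=[5.1195] v=[-2.6494]
Step 32: x=[5.0039] v=[-2.3128]
Step 33: x=[4.9059] v=[-1.9605]
Step 34: x=[4.8262] v=[-1.5949]
Step 35: x=[4.7653] v=[-1.2185]
Step 36: x=[4.7236] v=[-0.8338]
Step 37: x=[4.7014] v=[-0.4434]
Step 38: x=[4.6989] v=[-0.0500]
Step 39: x=[4.7161] v=[0.3437]
First v>=0 after going negative at step 39, time=1.9500

Answer: 1.9500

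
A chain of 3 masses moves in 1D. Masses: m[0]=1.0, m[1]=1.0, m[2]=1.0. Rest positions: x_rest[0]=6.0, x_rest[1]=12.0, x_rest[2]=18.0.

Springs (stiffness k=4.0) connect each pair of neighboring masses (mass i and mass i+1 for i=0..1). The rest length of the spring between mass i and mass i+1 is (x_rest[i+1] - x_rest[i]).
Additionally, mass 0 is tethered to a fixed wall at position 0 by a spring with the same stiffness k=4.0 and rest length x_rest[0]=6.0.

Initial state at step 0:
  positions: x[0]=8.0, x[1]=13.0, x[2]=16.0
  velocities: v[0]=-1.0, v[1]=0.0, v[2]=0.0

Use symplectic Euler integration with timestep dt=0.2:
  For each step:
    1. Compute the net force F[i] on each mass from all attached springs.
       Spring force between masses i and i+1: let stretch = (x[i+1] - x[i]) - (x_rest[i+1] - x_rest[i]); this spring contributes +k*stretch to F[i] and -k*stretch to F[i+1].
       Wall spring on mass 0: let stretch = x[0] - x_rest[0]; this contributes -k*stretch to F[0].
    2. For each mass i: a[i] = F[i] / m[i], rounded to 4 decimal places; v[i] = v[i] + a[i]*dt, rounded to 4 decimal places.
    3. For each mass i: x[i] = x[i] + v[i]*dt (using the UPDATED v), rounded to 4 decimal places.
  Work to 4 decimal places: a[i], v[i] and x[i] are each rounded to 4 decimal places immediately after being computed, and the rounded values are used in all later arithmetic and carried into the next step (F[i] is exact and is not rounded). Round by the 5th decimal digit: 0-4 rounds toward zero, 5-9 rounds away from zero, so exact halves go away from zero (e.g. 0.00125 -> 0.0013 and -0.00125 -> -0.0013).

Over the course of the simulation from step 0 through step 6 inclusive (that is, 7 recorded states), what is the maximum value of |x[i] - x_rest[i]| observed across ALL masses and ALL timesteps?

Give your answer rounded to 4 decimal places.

Answer: 2.3239

Derivation:
Step 0: x=[8.0000 13.0000 16.0000] v=[-1.0000 0.0000 0.0000]
Step 1: x=[7.3200 12.6800 16.4800] v=[-3.4000 -1.6000 2.4000]
Step 2: x=[6.3264 12.1104 17.3120] v=[-4.9680 -2.8480 4.1600]
Step 3: x=[5.2460 11.4476 18.2717] v=[-5.4019 -3.3139 4.7987]
Step 4: x=[4.3185 10.8844 19.0996] v=[-4.6374 -2.8159 4.1394]
Step 5: x=[3.7506 10.5851 19.5730] v=[-2.8395 -1.4965 2.3672]
Step 6: x=[3.6761 10.6303 19.5684] v=[-0.3724 0.2262 -0.0231]
Max displacement = 2.3239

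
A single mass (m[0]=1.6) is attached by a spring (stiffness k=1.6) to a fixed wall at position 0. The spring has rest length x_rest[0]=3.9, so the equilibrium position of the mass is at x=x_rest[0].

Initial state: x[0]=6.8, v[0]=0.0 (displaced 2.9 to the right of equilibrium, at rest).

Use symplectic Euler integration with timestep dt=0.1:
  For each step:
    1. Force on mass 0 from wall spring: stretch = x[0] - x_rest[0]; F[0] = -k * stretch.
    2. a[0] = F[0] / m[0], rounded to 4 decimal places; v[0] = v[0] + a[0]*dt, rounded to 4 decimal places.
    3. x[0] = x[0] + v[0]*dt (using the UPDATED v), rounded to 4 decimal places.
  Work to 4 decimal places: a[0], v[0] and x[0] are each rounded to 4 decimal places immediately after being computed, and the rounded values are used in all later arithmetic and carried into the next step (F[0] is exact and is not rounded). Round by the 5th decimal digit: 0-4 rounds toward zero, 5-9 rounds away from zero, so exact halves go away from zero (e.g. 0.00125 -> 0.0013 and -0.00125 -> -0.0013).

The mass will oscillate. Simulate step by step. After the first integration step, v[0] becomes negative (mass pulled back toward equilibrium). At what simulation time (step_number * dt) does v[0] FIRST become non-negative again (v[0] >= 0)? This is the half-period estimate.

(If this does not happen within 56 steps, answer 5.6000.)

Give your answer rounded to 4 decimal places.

Step 0: x=[6.8000] v=[0.0000]
Step 1: x=[6.7710] v=[-0.2900]
Step 2: x=[6.7133] v=[-0.5771]
Step 3: x=[6.6275] v=[-0.8584]
Step 4: x=[6.5144] v=[-1.1312]
Step 5: x=[6.3751] v=[-1.3926]
Step 6: x=[6.2111] v=[-1.6401]
Step 7: x=[6.0240] v=[-1.8712]
Step 8: x=[5.8156] v=[-2.0836]
Step 9: x=[5.5881] v=[-2.2752]
Step 10: x=[5.3437] v=[-2.4440]
Step 11: x=[5.0849] v=[-2.5884]
Step 12: x=[4.8142] v=[-2.7069]
Step 13: x=[4.5344] v=[-2.7983]
Step 14: x=[4.2482] v=[-2.8617]
Step 15: x=[3.9586] v=[-2.8965]
Step 16: x=[3.6684] v=[-2.9024]
Step 17: x=[3.3805] v=[-2.8792]
Step 18: x=[3.0978] v=[-2.8273]
Step 19: x=[2.8231] v=[-2.7471]
Step 20: x=[2.5592] v=[-2.6394]
Step 21: x=[2.3087] v=[-2.5053]
Step 22: x=[2.0741] v=[-2.3462]
Step 23: x=[1.8577] v=[-2.1636]
Step 24: x=[1.6618] v=[-1.9594]
Step 25: x=[1.4882] v=[-1.7356]
Step 26: x=[1.3388] v=[-1.4944]
Step 27: x=[1.2150] v=[-1.2383]
Step 28: x=[1.1180] v=[-0.9698]
Step 29: x=[1.0488] v=[-0.6916]
Step 30: x=[1.0082] v=[-0.4065]
Step 31: x=[0.9965] v=[-0.1173]
Step 32: x=[1.0138] v=[0.1731]
First v>=0 after going negative at step 32, time=3.2000

Answer: 3.2000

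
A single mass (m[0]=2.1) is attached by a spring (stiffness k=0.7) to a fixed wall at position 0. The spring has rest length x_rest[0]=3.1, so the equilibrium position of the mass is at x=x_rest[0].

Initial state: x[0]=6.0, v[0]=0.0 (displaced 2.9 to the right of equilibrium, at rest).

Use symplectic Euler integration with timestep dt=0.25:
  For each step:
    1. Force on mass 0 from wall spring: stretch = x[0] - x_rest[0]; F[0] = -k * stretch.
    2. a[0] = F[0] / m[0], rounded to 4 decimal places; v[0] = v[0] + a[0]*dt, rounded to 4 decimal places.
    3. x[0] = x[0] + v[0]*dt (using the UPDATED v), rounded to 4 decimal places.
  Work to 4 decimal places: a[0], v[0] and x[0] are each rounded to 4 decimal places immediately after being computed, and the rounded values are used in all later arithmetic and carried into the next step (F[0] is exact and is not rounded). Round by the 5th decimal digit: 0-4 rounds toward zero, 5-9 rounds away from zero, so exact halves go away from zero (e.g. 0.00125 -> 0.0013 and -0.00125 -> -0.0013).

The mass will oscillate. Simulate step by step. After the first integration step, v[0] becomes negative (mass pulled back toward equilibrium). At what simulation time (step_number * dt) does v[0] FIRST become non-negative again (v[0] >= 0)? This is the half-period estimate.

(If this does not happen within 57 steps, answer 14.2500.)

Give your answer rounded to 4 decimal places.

Step 0: x=[6.0000] v=[0.0000]
Step 1: x=[5.9396] v=[-0.2417]
Step 2: x=[5.8200] v=[-0.4783]
Step 3: x=[5.6438] v=[-0.7050]
Step 4: x=[5.4146] v=[-0.9170]
Step 5: x=[5.1371] v=[-1.1099]
Step 6: x=[4.8172] v=[-1.2797]
Step 7: x=[4.4615] v=[-1.4228]
Step 8: x=[4.0774] v=[-1.5363]
Step 9: x=[3.6730] v=[-1.6178]
Step 10: x=[3.2566] v=[-1.6656]
Step 11: x=[2.8369] v=[-1.6787]
Step 12: x=[2.4227] v=[-1.6568]
Step 13: x=[2.0226] v=[-1.6004]
Step 14: x=[1.6450] v=[-1.5106]
Step 15: x=[1.2977] v=[-1.3894]
Step 16: x=[0.9879] v=[-1.2392]
Step 17: x=[0.7221] v=[-1.0632]
Step 18: x=[0.5058] v=[-0.8651]
Step 19: x=[0.3436] v=[-0.6489]
Step 20: x=[0.2388] v=[-0.4192]
Step 21: x=[0.1936] v=[-0.1808]
Step 22: x=[0.2090] v=[0.0614]
First v>=0 after going negative at step 22, time=5.5000

Answer: 5.5000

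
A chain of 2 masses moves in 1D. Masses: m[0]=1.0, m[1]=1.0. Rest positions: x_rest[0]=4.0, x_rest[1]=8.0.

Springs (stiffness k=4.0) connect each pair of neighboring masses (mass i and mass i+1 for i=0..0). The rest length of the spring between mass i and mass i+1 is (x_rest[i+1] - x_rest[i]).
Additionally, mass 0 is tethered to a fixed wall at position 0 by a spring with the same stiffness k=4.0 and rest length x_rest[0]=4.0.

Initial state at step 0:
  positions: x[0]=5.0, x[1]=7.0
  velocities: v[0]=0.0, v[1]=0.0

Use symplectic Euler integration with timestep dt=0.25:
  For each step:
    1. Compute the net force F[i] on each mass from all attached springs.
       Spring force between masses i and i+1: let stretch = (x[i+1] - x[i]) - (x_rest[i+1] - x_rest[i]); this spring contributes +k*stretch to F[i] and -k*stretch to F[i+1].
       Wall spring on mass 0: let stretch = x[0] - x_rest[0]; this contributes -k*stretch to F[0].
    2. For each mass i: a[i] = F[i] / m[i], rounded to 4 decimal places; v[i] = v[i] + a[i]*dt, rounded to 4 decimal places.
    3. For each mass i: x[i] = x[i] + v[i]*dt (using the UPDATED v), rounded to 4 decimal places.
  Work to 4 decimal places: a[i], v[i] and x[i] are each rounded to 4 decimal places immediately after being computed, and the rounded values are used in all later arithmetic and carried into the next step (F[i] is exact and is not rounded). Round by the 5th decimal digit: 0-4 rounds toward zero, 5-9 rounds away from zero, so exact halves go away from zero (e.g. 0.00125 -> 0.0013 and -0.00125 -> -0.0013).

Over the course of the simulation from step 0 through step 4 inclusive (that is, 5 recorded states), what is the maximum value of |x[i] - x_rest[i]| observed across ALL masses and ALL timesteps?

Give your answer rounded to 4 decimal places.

Step 0: x=[5.0000 7.0000] v=[0.0000 0.0000]
Step 1: x=[4.2500 7.5000] v=[-3.0000 2.0000]
Step 2: x=[3.2500 8.1875] v=[-4.0000 2.7500]
Step 3: x=[2.6719 8.6406] v=[-2.3125 1.8125]
Step 4: x=[2.9180 8.6016] v=[0.9843 -0.1562]
Max displacement = 1.3281

Answer: 1.3281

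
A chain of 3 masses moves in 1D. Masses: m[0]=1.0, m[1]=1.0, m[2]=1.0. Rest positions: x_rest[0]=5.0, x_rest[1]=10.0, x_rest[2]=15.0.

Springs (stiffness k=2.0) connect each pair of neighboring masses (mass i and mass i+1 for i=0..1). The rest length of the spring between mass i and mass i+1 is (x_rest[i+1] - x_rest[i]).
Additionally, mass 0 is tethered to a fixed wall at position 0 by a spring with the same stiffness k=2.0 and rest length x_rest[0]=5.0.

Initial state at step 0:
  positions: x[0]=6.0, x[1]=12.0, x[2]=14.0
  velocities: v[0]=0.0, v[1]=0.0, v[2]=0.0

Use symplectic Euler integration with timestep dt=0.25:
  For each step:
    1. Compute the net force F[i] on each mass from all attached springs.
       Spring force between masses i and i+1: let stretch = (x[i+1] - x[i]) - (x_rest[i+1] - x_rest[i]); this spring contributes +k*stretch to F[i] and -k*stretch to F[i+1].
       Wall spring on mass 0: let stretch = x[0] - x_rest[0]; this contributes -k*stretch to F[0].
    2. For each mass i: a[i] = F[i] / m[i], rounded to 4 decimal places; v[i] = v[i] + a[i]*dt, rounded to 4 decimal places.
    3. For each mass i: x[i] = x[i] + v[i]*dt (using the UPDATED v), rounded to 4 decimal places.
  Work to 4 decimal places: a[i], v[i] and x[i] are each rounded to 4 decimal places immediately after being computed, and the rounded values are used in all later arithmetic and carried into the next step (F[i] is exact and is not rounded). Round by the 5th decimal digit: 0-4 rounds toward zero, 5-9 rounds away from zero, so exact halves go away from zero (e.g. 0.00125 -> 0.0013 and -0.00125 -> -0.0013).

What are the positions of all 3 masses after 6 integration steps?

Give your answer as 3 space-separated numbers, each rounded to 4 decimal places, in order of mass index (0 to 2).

Step 0: x=[6.0000 12.0000 14.0000] v=[0.0000 0.0000 0.0000]
Step 1: x=[6.0000 11.5000 14.3750] v=[0.0000 -2.0000 1.5000]
Step 2: x=[5.9375 10.6719 15.0156] v=[-0.2500 -3.3125 2.5625]
Step 3: x=[5.7246 9.7949 15.7383] v=[-0.8516 -3.5079 2.8907]
Step 4: x=[5.3049 9.1521 16.3431] v=[-1.6788 -2.5714 2.4190]
Step 5: x=[4.7030 8.9272 16.6740] v=[-2.4077 -0.8995 1.3235]
Step 6: x=[4.0412 9.1427 16.6615] v=[-2.6471 0.8618 -0.0499]

Answer: 4.0412 9.1427 16.6615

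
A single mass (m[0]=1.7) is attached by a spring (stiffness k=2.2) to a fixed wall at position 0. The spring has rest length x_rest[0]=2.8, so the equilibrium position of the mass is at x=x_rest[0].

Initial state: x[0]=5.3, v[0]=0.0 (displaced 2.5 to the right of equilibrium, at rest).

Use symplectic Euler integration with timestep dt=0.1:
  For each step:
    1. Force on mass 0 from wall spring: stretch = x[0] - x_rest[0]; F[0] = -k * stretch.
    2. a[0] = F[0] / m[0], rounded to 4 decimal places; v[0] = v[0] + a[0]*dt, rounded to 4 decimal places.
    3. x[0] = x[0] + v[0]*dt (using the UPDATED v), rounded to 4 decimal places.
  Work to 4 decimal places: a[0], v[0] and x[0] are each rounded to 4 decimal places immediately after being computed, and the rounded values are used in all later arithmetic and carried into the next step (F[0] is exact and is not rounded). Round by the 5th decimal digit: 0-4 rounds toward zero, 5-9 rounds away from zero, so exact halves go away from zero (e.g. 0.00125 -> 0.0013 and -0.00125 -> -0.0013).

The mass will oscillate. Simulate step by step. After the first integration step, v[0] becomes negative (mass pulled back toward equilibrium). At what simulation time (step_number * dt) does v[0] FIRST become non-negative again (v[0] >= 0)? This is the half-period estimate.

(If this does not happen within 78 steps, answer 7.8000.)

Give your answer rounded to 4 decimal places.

Answer: 2.8000

Derivation:
Step 0: x=[5.3000] v=[0.0000]
Step 1: x=[5.2677] v=[-0.3235]
Step 2: x=[5.2034] v=[-0.6429]
Step 3: x=[5.1080] v=[-0.9539]
Step 4: x=[4.9827] v=[-1.2526]
Step 5: x=[4.8292] v=[-1.5351]
Step 6: x=[4.6494] v=[-1.7977]
Step 7: x=[4.4457] v=[-2.0370]
Step 8: x=[4.2207] v=[-2.2500]
Step 9: x=[3.9773] v=[-2.4339]
Step 10: x=[3.7187] v=[-2.5863]
Step 11: x=[3.4482] v=[-2.7052]
Step 12: x=[3.1693] v=[-2.7891]
Step 13: x=[2.8856] v=[-2.8369]
Step 14: x=[2.6008] v=[-2.8480]
Step 15: x=[2.3186] v=[-2.8222]
Step 16: x=[2.0426] v=[-2.7599]
Step 17: x=[1.7764] v=[-2.6619]
Step 18: x=[1.5235] v=[-2.5294]
Step 19: x=[1.2871] v=[-2.3642]
Step 20: x=[1.0703] v=[-2.1684]
Step 21: x=[0.8758] v=[-1.9446]
Step 22: x=[0.7062] v=[-1.6956]
Step 23: x=[0.5637] v=[-1.4246]
Step 24: x=[0.4502] v=[-1.1352]
Step 25: x=[0.3671] v=[-0.8311]
Step 26: x=[0.3155] v=[-0.5163]
Step 27: x=[0.2960] v=[-0.1948]
Step 28: x=[0.3089] v=[0.1293]
First v>=0 after going negative at step 28, time=2.8000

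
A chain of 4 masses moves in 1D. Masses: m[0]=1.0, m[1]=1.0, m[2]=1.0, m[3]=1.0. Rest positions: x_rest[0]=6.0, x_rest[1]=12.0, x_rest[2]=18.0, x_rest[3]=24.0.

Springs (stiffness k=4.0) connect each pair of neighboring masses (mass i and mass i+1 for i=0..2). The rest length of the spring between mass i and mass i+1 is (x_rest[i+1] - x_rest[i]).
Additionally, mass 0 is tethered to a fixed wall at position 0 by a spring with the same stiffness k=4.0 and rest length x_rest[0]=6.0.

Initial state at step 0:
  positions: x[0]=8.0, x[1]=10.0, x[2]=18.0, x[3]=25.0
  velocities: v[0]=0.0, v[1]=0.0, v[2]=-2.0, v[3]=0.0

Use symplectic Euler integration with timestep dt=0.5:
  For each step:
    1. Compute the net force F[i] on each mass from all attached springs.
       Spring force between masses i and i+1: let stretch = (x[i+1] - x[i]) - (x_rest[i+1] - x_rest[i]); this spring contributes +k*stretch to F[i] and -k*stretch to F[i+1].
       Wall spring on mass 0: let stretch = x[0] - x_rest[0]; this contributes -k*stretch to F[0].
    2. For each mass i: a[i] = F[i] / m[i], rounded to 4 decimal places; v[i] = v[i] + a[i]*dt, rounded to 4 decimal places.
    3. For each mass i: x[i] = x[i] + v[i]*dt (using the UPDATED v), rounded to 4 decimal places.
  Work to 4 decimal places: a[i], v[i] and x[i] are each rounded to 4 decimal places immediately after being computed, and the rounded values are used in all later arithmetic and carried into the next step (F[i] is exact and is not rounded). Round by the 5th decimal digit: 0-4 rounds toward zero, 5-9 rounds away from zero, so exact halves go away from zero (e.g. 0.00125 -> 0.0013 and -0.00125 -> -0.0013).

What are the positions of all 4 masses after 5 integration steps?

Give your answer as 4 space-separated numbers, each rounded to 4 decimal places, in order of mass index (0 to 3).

Step 0: x=[8.0000 10.0000 18.0000 25.0000] v=[0.0000 0.0000 -2.0000 0.0000]
Step 1: x=[2.0000 16.0000 16.0000 24.0000] v=[-12.0000 12.0000 -4.0000 -2.0000]
Step 2: x=[8.0000 8.0000 22.0000 21.0000] v=[12.0000 -16.0000 12.0000 -6.0000]
Step 3: x=[6.0000 14.0000 13.0000 25.0000] v=[-4.0000 12.0000 -18.0000 8.0000]
Step 4: x=[6.0000 11.0000 17.0000 23.0000] v=[0.0000 -6.0000 8.0000 -4.0000]
Step 5: x=[5.0000 9.0000 21.0000 21.0000] v=[-2.0000 -4.0000 8.0000 -4.0000]

Answer: 5.0000 9.0000 21.0000 21.0000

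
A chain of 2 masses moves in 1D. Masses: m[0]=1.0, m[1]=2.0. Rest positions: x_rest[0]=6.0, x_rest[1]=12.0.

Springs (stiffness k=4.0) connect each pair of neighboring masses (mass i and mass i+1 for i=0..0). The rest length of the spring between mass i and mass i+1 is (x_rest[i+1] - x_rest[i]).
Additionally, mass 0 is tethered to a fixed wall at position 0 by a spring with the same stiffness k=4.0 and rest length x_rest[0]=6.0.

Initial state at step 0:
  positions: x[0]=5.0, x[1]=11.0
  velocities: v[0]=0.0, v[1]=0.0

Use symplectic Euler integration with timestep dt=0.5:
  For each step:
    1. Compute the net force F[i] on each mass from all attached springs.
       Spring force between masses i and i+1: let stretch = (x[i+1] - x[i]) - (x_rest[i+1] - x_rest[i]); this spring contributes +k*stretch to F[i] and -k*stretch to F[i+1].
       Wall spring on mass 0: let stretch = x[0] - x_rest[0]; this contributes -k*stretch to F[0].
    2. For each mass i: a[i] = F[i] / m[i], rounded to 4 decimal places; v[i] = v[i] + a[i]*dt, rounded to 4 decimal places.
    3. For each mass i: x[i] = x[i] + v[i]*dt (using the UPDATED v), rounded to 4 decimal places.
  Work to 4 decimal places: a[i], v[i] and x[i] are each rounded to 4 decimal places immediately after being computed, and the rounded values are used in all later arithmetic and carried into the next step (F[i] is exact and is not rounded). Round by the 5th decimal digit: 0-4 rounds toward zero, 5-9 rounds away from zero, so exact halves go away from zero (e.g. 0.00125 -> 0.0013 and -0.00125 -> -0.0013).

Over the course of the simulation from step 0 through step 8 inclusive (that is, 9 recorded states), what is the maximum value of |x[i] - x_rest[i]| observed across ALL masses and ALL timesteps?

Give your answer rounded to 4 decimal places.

Step 0: x=[5.0000 11.0000] v=[0.0000 0.0000]
Step 1: x=[6.0000 11.0000] v=[2.0000 0.0000]
Step 2: x=[6.0000 11.5000] v=[0.0000 1.0000]
Step 3: x=[5.5000 12.2500] v=[-1.0000 1.5000]
Step 4: x=[6.2500 12.6250] v=[1.5000 0.7500]
Step 5: x=[7.1250 12.8125] v=[1.7500 0.3750]
Step 6: x=[6.5625 13.1563] v=[-1.1250 0.6875]
Step 7: x=[6.0313 13.2032] v=[-1.0624 0.0937]
Step 8: x=[6.6407 12.6641] v=[1.2188 -1.0782]
Max displacement = 1.2032

Answer: 1.2032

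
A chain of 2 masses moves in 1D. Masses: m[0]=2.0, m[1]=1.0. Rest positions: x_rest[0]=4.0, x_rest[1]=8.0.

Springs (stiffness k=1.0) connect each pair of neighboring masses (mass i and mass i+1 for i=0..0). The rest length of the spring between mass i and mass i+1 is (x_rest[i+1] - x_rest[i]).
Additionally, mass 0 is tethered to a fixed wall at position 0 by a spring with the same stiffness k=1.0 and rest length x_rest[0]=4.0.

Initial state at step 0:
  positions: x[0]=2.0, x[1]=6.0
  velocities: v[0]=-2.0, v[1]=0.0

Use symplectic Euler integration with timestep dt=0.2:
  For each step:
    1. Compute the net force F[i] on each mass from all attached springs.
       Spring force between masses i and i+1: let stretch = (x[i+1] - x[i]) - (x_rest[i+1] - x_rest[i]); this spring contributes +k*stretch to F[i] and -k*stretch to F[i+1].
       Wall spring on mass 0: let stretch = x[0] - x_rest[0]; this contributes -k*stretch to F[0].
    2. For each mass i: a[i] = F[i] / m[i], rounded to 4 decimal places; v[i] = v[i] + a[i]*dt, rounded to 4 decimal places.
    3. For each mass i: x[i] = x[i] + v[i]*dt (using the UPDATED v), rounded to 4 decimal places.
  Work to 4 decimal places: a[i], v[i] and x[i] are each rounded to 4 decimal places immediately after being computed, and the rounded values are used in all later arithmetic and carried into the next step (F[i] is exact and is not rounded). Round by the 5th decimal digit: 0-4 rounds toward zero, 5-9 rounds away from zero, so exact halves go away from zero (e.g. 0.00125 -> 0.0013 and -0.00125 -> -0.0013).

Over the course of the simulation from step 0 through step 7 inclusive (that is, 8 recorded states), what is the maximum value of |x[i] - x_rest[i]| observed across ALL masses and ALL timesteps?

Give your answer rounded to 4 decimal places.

Answer: 3.1558

Derivation:
Step 0: x=[2.0000 6.0000] v=[-2.0000 0.0000]
Step 1: x=[1.6400 6.0000] v=[-1.8000 0.0000]
Step 2: x=[1.3344 5.9856] v=[-1.5280 -0.0720]
Step 3: x=[1.0951 5.9452] v=[-1.1963 -0.2022]
Step 4: x=[0.9309 5.8708] v=[-0.8208 -0.3722]
Step 5: x=[0.8469 5.7588] v=[-0.4199 -0.5602]
Step 6: x=[0.8442 5.6103] v=[-0.0134 -0.7426]
Step 7: x=[0.9200 5.4311] v=[0.3788 -0.8958]
Max displacement = 3.1558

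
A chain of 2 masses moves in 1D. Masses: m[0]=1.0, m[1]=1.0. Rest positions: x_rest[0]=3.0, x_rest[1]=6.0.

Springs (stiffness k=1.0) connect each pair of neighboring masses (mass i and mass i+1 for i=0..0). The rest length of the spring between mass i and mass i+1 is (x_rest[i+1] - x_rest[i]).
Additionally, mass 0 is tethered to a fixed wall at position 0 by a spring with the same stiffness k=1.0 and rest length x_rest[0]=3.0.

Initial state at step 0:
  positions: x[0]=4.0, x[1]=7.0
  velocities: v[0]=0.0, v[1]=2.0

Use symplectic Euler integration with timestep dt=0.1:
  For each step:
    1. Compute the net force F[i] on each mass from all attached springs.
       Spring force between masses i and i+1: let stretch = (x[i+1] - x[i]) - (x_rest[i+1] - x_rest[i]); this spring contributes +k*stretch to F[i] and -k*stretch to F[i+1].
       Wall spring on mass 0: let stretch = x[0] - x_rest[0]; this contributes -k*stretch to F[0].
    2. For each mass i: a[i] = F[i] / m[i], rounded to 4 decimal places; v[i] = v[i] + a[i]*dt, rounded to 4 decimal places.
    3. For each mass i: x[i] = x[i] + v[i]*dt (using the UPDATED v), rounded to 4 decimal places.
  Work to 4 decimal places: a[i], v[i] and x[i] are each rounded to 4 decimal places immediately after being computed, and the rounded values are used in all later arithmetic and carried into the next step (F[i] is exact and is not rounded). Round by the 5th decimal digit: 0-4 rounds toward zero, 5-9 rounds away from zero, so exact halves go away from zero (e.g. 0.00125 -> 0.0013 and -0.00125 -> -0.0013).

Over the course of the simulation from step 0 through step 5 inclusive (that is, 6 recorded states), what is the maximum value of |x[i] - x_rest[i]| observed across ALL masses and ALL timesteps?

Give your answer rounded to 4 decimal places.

Answer: 1.9574

Derivation:
Step 0: x=[4.0000 7.0000] v=[0.0000 2.0000]
Step 1: x=[3.9900 7.2000] v=[-0.1000 2.0000]
Step 2: x=[3.9722 7.3979] v=[-0.1780 1.9790]
Step 3: x=[3.9489 7.5915] v=[-0.2327 1.9364]
Step 4: x=[3.9226 7.7787] v=[-0.2633 1.8721]
Step 5: x=[3.8956 7.9574] v=[-0.2700 1.7865]
Max displacement = 1.9574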